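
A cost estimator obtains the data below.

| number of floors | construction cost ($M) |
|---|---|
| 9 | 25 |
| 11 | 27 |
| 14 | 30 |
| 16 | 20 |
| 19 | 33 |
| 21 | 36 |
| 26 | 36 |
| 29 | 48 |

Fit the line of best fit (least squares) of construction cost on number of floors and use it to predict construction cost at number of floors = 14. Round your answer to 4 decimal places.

n = 8, Σx = 145, Σy = 255, Σxy = 4973, Σx² = 2973
Sxx = Σx² − (Σx)²/n = 2973 − 2628.125 = 344.875
Sxy = Σxy − (Σx)(Σy)/n = 4973 − 4621.875 = 351.125
b = Sxy/Sxx = 351.125/344.875 = 1.018123
a = ȳ − b·x̄ = 31.875 − 1.018123·18.125 = 13.421530
ŷ(14) = a + b·14 = 13.421530 + 1.018123·14 = 27.675245

27.6752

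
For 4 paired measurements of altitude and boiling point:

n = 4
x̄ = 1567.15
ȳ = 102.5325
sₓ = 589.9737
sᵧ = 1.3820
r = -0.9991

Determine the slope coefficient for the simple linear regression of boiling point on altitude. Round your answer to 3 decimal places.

b = r · sᵧ/sₓ = -0.9991 · 1.382/589.9737 = -0.002340

-0.002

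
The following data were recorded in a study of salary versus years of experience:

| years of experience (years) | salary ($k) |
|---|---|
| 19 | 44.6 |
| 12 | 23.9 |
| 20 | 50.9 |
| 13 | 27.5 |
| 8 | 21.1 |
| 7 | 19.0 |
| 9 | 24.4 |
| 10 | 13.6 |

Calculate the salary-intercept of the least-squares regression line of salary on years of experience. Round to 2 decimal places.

-1.92

n = 8, Σx = 98, Σy = 225, Σxy = 3167.1, Σx² = 1368
Sxx = Σx² − (Σx)²/n = 1368 − 1200.5 = 167.5
Sxy = Σxy − (Σx)(Σy)/n = 3167.1 − 2756.25 = 410.85
b = Sxy/Sxx = 410.85/167.5 = 2.452836
a = ȳ − b·x̄ = 28.125 − 2.452836·12.25 = -1.922239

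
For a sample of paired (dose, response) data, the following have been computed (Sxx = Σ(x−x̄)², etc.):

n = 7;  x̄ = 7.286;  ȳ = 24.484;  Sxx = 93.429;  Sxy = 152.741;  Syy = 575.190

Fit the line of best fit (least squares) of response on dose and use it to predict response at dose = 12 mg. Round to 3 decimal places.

32.191

b = Sxy/Sxx = 152.741/93.429 = 1.634835
a = ȳ − b·x̄ = 24.484 − 1.634835·7.286 = 12.572592
ŷ(12) = a + b·12 = 12.572592 + 1.634835·12 = 32.190612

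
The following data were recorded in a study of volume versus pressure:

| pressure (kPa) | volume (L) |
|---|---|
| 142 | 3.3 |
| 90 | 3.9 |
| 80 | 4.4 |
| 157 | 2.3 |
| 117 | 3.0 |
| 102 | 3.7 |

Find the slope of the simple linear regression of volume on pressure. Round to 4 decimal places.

n = 6, Σx = 688, Σy = 20.6, Σxy = 2261.1, Σx² = 83406
Sxx = Σx² − (Σx)²/n = 83406 − 78890.666667 = 4515.333333
Sxy = Σxy − (Σx)(Σy)/n = 2261.1 − 2362.133333 = -101.033333
b = Sxy/Sxx = -101.033333/4515.333333 = -0.022376

-0.0224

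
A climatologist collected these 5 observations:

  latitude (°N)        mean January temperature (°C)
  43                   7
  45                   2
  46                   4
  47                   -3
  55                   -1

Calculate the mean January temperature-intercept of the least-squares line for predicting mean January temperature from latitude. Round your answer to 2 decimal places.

27.29

n = 5, Σx = 236, Σy = 9, Σxy = 379, Σx² = 11224
Sxx = Σx² − (Σx)²/n = 11224 − 11139.2 = 84.8
Sxy = Σxy − (Σx)(Σy)/n = 379 − 424.8 = -45.8
b = Sxy/Sxx = -45.8/84.8 = -0.540094
a = ȳ − b·x̄ = 1.8 − (-0.540094)·47.2 = 27.292453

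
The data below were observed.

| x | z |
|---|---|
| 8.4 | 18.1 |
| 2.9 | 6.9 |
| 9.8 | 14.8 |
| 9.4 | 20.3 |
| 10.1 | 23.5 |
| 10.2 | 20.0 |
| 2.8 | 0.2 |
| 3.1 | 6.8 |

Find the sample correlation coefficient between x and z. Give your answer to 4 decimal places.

n = 8, Σx = 56.7, Σy = 110.6, Σxy = 970.9, Σx² = 486.87, Σy² = 2004.88
Sxx = Σx² − (Σx)²/n = 486.87 − 401.86125 = 85.00875
Sxy = Σxy − (Σx)(Σy)/n = 970.9 − 783.8775 = 187.0225
Syy = Σy² − (Σy)²/n = 2004.88 − 1529.045 = 475.835
r = Sxy/√(Sxx·Syy) = 187.0225/√(40450.138556) = 187.0225/201.122198 = 0.929895

0.9299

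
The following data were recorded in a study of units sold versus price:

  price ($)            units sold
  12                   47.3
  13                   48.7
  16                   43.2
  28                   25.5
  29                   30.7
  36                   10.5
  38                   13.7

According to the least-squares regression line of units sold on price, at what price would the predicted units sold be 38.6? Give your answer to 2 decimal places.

19.46

n = 7, Σx = 172, Σy = 219.6, Σxy = 4394.8, Σx² = 4934
Sxx = Σx² − (Σx)²/n = 4934 − 4226.285714 = 707.714286
Sxy = Σxy − (Σx)(Σy)/n = 4394.8 − 5395.885714 = -1001.085714
b = Sxy/Sxx = -1001.085714/707.714286 = -1.414534
a = ȳ − b·x̄ = 31.371429 − (-1.414534)·24.571429 = 66.128543
Set a + b·x = 38.6: x = (38.6 − 66.128543) / (-1.414534) = 19.461214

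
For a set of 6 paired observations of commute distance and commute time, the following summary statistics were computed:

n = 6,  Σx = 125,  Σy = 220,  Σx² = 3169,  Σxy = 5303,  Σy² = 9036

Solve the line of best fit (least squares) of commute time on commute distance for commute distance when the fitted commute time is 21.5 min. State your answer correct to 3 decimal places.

8.930

Sxx = Σx² − (Σx)²/n = 3169 − 2604.166667 = 564.833333
Sxy = Σxy − (Σx)(Σy)/n = 5303 − 4583.333333 = 719.666667
b = Sxy/Sxx = 719.666667/564.833333 = 1.274122
a = ȳ − b·x̄ = 36.666667 − 1.274122·20.833333 = 10.122455
Set a + b·x = 21.5: x = (21.5 − 10.122455) / 1.274122 = 8.929713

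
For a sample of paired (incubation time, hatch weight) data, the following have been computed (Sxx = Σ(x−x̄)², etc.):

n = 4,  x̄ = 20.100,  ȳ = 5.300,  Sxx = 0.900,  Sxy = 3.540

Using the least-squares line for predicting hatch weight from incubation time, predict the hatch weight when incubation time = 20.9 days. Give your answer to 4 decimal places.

8.4467

b = Sxy/Sxx = 3.54/0.9 = 3.933333
a = ȳ − b·x̄ = 5.3 − 3.933333·20.1 = -73.76
ŷ(20.9) = a + b·20.9 = -73.76 + 3.933333·20.9 = 8.446667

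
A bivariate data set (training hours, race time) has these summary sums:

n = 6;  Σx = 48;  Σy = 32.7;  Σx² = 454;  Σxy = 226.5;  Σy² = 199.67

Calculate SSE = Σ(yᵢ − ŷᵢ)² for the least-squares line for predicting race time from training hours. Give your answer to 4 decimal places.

3.8549

Sxx = Σx² − (Σx)²/n = 454 − 384 = 70
Sxy = Σxy − (Σx)(Σy)/n = 226.5 − 261.6 = -35.1
Syy = Σy² − (Σy)²/n = 199.67 − 178.215 = 21.455
b = Sxy/Sxx = -35.1/70 = -0.501429
SSE = Syy − b·Sxy = 21.455 − (-0.501429)·(-35.1) = 3.854857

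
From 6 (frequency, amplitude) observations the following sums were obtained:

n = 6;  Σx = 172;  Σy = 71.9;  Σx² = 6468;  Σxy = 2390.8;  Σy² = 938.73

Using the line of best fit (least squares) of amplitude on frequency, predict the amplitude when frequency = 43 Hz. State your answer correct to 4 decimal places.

15.0570

Sxx = Σx² − (Σx)²/n = 6468 − 4930.666667 = 1537.333333
Sxy = Σxy − (Σx)(Σy)/n = 2390.8 − 2061.133333 = 329.666667
b = Sxy/Sxx = 329.666667/1537.333333 = 0.214441
a = ȳ − b·x̄ = 11.983333 − 0.214441·28.666667 = 5.836036
ŷ(43) = a + b·43 = 5.836036 + 0.214441·43 = 15.056982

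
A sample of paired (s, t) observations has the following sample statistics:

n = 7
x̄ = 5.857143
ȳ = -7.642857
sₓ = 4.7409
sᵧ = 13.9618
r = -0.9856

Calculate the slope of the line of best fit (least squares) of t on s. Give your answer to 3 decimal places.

-2.903

b = r · sᵧ/sₓ = -0.9856 · 13.9618/4.7409 = -2.902561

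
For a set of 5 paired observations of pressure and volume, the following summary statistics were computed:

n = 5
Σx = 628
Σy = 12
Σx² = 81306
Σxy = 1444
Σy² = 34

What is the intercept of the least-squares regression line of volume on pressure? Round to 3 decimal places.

Sxx = Σx² − (Σx)²/n = 81306 − 78876.8 = 2429.2
Sxy = Σxy − (Σx)(Σy)/n = 1444 − 1507.2 = -63.2
b = Sxy/Sxx = -63.2/2429.2 = -0.026017
a = ȳ − b·x̄ = 2.4 − (-0.026017)·125.6 = 5.667710

5.668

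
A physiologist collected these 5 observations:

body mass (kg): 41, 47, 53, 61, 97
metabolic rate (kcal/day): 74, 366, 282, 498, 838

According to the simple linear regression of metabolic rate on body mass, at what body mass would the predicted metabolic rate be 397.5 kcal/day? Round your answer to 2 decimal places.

n = 5, Σx = 299, Σy = 2058, Σxy = 146846, Σx² = 19829
Sxx = Σx² − (Σx)²/n = 19829 − 17880.2 = 1948.8
Sxy = Σxy − (Σx)(Σy)/n = 146846 − 123068.4 = 23777.6
b = Sxy/Sxx = 23777.6/1948.8 = 12.201149
a = ȳ − b·x̄ = 411.6 − 12.201149·59.8 = -318.028736
Set a + b·x = 397.5: x = (397.5 − (-318.028736)) / 12.201149 = 58.644371

58.64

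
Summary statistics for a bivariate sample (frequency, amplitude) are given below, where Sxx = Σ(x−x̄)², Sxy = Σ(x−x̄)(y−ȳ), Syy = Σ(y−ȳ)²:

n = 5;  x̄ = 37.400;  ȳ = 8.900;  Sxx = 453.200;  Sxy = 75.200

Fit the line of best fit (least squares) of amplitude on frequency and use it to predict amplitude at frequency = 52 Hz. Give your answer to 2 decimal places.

b = Sxy/Sxx = 75.2/453.2 = 0.165931
a = ȳ − b·x̄ = 8.9 − 0.165931·37.4 = 2.694175
ŷ(52) = a + b·52 = 2.694175 + 0.165931·52 = 11.322595

11.32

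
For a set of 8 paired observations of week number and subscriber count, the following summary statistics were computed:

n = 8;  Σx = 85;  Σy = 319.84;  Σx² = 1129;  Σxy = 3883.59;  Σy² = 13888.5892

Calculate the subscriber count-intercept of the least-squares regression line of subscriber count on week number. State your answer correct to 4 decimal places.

Sxx = Σx² − (Σx)²/n = 1129 − 903.125 = 225.875
Sxy = Σxy − (Σx)(Σy)/n = 3883.59 − 3398.3 = 485.29
b = Sxy/Sxx = 485.29/225.875 = 2.148489
a = ȳ − b·x̄ = 39.98 − 2.148489·10.625 = 17.152302

17.1523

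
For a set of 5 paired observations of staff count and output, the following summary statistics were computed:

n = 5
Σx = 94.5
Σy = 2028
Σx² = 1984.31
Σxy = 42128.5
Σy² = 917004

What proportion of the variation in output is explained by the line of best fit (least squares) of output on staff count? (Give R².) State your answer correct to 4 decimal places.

Sxx = Σx² − (Σx)²/n = 1984.31 − 1786.05 = 198.26
Sxy = Σxy − (Σx)(Σy)/n = 42128.5 − 38329.2 = 3799.3
Syy = Σy² − (Σy)²/n = 917004 − 822556.8 = 94447.2
R² = Sxy²/(Sxx·Syy) = (3799.3)²/(198.26·94447.2) = 0.770873

0.7709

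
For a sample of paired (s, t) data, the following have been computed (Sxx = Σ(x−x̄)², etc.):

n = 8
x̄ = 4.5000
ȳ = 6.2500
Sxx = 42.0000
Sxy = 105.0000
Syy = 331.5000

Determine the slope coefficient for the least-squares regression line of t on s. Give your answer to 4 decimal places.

2.5000

b = Sxy/Sxx = 105/42 = 2.5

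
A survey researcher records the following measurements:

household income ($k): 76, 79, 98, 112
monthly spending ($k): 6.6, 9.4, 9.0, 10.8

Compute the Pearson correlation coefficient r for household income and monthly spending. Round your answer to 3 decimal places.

n = 4, Σx = 365, Σy = 35.8, Σxy = 3335.8, Σx² = 34165, Σy² = 329.56
Sxx = Σx² − (Σx)²/n = 34165 − 33306.25 = 858.75
Sxy = Σxy − (Σx)(Σy)/n = 3335.8 − 3266.75 = 69.05
Syy = Σy² − (Σy)²/n = 329.56 − 320.41 = 9.15
r = Sxy/√(Sxx·Syy) = 69.05/√(7857.5625) = 69.05/88.642893 = 0.778968

0.779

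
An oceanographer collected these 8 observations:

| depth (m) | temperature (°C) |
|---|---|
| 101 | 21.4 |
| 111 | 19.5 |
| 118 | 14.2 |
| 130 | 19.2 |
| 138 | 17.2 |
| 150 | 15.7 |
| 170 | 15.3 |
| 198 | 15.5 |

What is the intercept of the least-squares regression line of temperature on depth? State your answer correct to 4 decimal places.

24.0209

n = 8, Σx = 1116, Σy = 138, Σxy = 18896.1, Σx² = 162994
Sxx = Σx² − (Σx)²/n = 162994 − 155682 = 7312
Sxy = Σxy − (Σx)(Σy)/n = 18896.1 − 19251 = -354.9
b = Sxy/Sxx = -354.9/7312 = -0.048537
a = ȳ − b·x̄ = 17.25 − (-0.048537)·139.5 = 24.020863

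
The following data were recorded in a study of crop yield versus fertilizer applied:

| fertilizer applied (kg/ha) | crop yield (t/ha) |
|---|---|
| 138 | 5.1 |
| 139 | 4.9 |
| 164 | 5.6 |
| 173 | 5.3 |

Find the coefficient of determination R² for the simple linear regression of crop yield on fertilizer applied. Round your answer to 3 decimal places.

n = 4, Σx = 614, Σy = 20.9, Σxy = 3220.2, Σx² = 95190, Σy² = 109.47
Sxx = Σx² − (Σx)²/n = 95190 − 94249 = 941
Sxy = Σxy − (Σx)(Σy)/n = 3220.2 − 3208.15 = 12.05
Syy = Σy² − (Σy)²/n = 109.47 − 109.2025 = 0.2675
R² = Sxy²/(Sxx·Syy) = (12.05)²/(941·0.2675) = 0.576847

0.577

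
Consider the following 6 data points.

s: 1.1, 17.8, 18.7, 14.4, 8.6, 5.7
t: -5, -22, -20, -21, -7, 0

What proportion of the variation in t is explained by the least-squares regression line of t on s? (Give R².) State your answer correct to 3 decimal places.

n = 6, Σx = 66.3, Σy = -75, Σxy = -1133.7, Σx² = 981.55, Σy² = 1399
Sxx = Σx² − (Σx)²/n = 981.55 − 732.615 = 248.935
Sxy = Σxy − (Σx)(Σy)/n = -1133.7 − (-828.75) = -304.95
Syy = Σy² − (Σy)²/n = 1399 − 937.5 = 461.5
R² = Sxy²/(Sxx·Syy) = (-304.95)²/(248.935·461.5) = 0.809468

0.809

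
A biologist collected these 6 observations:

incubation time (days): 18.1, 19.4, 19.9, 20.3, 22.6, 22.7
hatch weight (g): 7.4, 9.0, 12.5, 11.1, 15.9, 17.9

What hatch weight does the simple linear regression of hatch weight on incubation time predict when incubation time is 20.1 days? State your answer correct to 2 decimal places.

n = 6, Σx = 123, Σy = 73.8, Σxy = 1548.29, Σx² = 2538.12
Sxx = Σx² − (Σx)²/n = 2538.12 − 2521.5 = 16.62
Sxy = Σxy − (Σx)(Σy)/n = 1548.29 − 1512.9 = 35.39
b = Sxy/Sxx = 35.39/16.62 = 2.129362
a = ȳ − b·x̄ = 12.3 − 2.129362·20.5 = -31.351925
ŷ(20.1) = a + b·20.1 = -31.351925 + 2.129362·20.1 = 11.448255

11.45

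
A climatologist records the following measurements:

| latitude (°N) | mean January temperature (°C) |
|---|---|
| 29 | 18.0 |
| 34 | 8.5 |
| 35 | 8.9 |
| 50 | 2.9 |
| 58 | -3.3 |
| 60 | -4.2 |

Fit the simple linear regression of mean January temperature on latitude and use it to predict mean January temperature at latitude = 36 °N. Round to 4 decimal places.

n = 6, Σx = 266, Σy = 30.8, Σxy = 824.1, Σx² = 12686
Sxx = Σx² − (Σx)²/n = 12686 − 11792.666667 = 893.333333
Sxy = Σxy − (Σx)(Σy)/n = 824.1 − 1365.466667 = -541.366667
b = Sxy/Sxx = -541.366667/893.333333 = -0.606007
a = ȳ − b·x̄ = 5.133333 − (-0.606007)·44.333333 = 31.999664
ŷ(36) = a + b·36 = 31.999664 + (-0.606007)·36 = 10.183396

10.1834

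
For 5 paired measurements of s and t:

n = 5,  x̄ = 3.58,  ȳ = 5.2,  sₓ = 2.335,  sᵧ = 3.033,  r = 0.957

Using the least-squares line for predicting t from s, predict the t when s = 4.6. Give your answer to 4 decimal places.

b = r · sᵧ/sₓ = 0.957 · 3.033/2.335 = 1.243075
a = ȳ − b·x̄ = 5.2 − 1.243075·3.58 = 0.749790
ŷ(4.6) = a + b·4.6 = 0.749790 + 1.243075·4.6 = 6.467937

6.4679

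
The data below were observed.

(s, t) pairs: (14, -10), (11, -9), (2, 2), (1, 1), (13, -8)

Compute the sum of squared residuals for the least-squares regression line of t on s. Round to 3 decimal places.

n = 5, Σx = 41, Σy = -24, Σxy = -338, Σx² = 491, Σy² = 250
Sxx = Σx² − (Σx)²/n = 491 − 336.2 = 154.8
Sxy = Σxy − (Σx)(Σy)/n = -338 − (-196.8) = -141.2
Syy = Σy² − (Σy)²/n = 250 − 115.2 = 134.8
b = Sxy/Sxx = -141.2/154.8 = -0.912145
SSE = Syy − b·Sxy = 134.8 − (-0.912145)·(-141.2) = 6.005168

6.005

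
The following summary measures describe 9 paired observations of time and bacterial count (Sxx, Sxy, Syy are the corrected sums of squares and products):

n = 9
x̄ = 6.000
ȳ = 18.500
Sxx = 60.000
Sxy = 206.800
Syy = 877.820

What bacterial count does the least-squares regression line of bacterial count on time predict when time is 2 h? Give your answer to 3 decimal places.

b = Sxy/Sxx = 206.8/60 = 3.446667
a = ȳ − b·x̄ = 18.5 − 3.446667·6 = -2.18
ŷ(2) = a + b·2 = -2.18 + 3.446667·2 = 4.713333

4.713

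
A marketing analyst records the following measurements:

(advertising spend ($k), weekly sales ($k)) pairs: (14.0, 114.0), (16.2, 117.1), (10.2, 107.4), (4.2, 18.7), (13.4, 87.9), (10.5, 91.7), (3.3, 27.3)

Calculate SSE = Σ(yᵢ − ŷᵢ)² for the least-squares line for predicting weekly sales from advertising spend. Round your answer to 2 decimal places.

n = 7, Σx = 71.8, Σy = 564.1, Σxy = 6897.84, Σx² = 880.82, Σy² = 55473.45
Sxx = Σx² − (Σx)²/n = 880.82 − 736.462857 = 144.357143
Sxy = Σxy − (Σx)(Σy)/n = 6897.84 − 5786.054286 = 1111.785714
Syy = Σy² − (Σy)²/n = 55473.45 − 45458.401429 = 10015.048571
b = Sxy/Sxx = 1111.785714/144.357143 = 7.701633
SSE = Syy − b·Sxy = 10015.048571 − 7.701633·1111.785714 = 1452.483187

1452.48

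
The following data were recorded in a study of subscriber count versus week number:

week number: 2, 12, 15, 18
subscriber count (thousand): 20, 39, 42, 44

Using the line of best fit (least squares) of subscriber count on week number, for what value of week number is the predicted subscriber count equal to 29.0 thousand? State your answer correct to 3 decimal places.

n = 4, Σx = 47, Σy = 145, Σxy = 1930, Σx² = 697
Sxx = Σx² − (Σx)²/n = 697 − 552.25 = 144.75
Sxy = Σxy − (Σx)(Σy)/n = 1930 − 1703.75 = 226.25
b = Sxy/Sxx = 226.25/144.75 = 1.563040
a = ȳ − b·x̄ = 36.25 − 1.563040·11.75 = 17.884283
Set a + b·x = 29.0: x = (29.0 − 17.884283) / 1.563040 = 7.111602

7.112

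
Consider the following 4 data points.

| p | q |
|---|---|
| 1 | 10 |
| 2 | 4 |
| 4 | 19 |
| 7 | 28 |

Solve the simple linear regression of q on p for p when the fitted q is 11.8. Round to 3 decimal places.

2.553

n = 4, Σx = 14, Σy = 61, Σxy = 290, Σx² = 70
Sxx = Σx² − (Σx)²/n = 70 − 49 = 21
Sxy = Σxy − (Σx)(Σy)/n = 290 − 213.5 = 76.5
b = Sxy/Sxx = 76.5/21 = 3.642857
a = ȳ − b·x̄ = 15.25 − 3.642857·3.5 = 2.5
Set a + b·x = 11.8: x = (11.8 − 2.5) / 3.642857 = 2.552941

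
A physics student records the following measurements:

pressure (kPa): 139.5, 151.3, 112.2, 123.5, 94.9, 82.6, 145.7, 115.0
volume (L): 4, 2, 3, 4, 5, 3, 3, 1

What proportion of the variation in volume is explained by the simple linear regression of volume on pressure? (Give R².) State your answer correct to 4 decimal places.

0.0535

n = 8, Σx = 964.7, Σy = 25, Σxy = 2965.6, Σx² = 120475.29, Σy² = 89
Sxx = Σx² − (Σx)²/n = 120475.29 − 116330.76125 = 4144.52875
Sxy = Σxy − (Σx)(Σy)/n = 2965.6 − 3014.6875 = -49.0875
Syy = Σy² − (Σy)²/n = 89 − 78.125 = 10.875
R² = Sxy²/(Sxx·Syy) = (-49.0875)²/(4144.52875·10.875) = 0.053461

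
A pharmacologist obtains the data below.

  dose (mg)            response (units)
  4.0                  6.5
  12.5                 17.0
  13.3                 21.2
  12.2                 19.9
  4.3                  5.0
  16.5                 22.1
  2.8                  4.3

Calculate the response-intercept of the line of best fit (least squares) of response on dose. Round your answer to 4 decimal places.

n = 7, Σx = 65.6, Σy = 96, Σxy = 1161.43, Σx² = 796.56
Sxx = Σx² − (Σx)²/n = 796.56 − 614.765714 = 181.794286
Sxy = Σxy − (Σx)(Σy)/n = 1161.43 − 899.657143 = 261.772857
b = Sxy/Sxx = 261.772857/181.794286 = 1.439940
a = ȳ − b·x̄ = 13.714286 − 1.439940·9.371429 = 0.219991

0.2200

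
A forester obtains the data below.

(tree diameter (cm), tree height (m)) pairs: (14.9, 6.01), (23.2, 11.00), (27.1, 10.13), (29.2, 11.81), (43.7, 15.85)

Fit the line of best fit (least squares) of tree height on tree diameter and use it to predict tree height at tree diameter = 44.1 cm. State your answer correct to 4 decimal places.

16.2909

n = 5, Σx = 138.1, Σy = 54.8, Σxy = 1656.769, Σx² = 4256.99
Sxx = Σx² − (Σx)²/n = 4256.99 − 3814.322 = 442.668
Sxy = Σxy − (Σx)(Σy)/n = 1656.769 − 1513.576 = 143.193
b = Sxy/Sxx = 143.193/442.668 = 0.323477
a = ȳ − b·x̄ = 10.96 − 0.323477·27.62 = 2.025560
ŷ(44.1) = a + b·44.1 = 2.025560 + 0.323477·44.1 = 16.290904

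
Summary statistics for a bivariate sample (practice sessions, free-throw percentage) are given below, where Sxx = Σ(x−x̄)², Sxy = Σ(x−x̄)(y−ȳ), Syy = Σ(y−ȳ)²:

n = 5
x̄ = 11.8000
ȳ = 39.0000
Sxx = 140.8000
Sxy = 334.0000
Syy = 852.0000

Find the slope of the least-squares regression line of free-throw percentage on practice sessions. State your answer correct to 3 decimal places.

2.372

b = Sxy/Sxx = 334/140.8 = 2.372159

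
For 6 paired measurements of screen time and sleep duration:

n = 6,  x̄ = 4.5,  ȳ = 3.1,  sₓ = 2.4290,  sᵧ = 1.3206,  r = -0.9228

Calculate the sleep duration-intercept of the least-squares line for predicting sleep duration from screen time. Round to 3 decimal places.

b = r · sᵧ/sₓ = -0.9228 · 1.3206/2.429 = -0.501708
a = ȳ − b·x̄ = 3.1 − (-0.501708)·4.5 = 5.357688

5.358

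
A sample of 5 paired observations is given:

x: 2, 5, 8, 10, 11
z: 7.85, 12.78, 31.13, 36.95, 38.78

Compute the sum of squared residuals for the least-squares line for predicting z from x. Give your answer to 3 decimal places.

32.133

n = 5, Σx = 36, Σy = 127.49, Σxy = 1124.72, Σx² = 314, Σy² = 4063.2187
Sxx = Σx² − (Σx)²/n = 314 − 259.2 = 54.8
Sxy = Σxy − (Σx)(Σy)/n = 1124.72 − 917.928 = 206.792
Syy = Σy² − (Σy)²/n = 4063.2187 − 3250.74002 = 812.47868
b = Sxy/Sxx = 206.792/54.8 = 3.773577
SSE = Syy − b·Sxy = 812.47868 − 3.773577·206.792 = 32.133219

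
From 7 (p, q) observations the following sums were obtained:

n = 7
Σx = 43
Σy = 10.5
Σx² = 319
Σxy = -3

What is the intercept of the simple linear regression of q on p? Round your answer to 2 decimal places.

9.06

Sxx = Σx² − (Σx)²/n = 319 − 264.142857 = 54.857143
Sxy = Σxy − (Σx)(Σy)/n = -3 − 64.5 = -67.5
b = Sxy/Sxx = -67.5/54.857143 = -1.230469
a = ȳ − b·x̄ = 1.5 − (-1.230469)·6.142857 = 9.058594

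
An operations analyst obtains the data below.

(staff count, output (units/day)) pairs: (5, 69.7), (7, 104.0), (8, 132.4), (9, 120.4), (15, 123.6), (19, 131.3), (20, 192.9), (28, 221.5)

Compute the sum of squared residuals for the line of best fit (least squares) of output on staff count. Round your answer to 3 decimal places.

n = 8, Σx = 111, Σy = 1095.8, Σxy = 17628, Σx² = 1989, Σy² = 166489.32
Sxx = Σx² − (Σx)²/n = 1989 − 1540.125 = 448.875
Sxy = Σxy − (Σx)(Σy)/n = 17628 − 15204.225 = 2423.775
Syy = Σy² − (Σy)²/n = 166489.32 − 150097.205 = 16392.115
b = Sxy/Sxx = 2423.775/448.875 = 5.399666
SSE = Syy − b·Sxy = 16392.115 − 5.399666·2423.775 = 3304.539950

3304.540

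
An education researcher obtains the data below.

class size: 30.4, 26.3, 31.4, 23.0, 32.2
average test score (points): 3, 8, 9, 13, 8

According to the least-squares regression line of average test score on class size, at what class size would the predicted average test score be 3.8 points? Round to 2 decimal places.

36.45

n = 5, Σx = 143.3, Σy = 41, Σxy = 1140.8, Σx² = 4167.65
Sxx = Σx² − (Σx)²/n = 4167.65 − 4106.978 = 60.672
Sxy = Σxy − (Σx)(Σy)/n = 1140.8 − 1175.06 = -34.26
b = Sxy/Sxx = -34.26/60.672 = -0.564676
a = ȳ − b·x̄ = 8.2 − (-0.564676)·28.66 = 24.383604
Set a + b·x = 3.8: x = (3.8 − 24.383604) / (-0.564676) = 36.452084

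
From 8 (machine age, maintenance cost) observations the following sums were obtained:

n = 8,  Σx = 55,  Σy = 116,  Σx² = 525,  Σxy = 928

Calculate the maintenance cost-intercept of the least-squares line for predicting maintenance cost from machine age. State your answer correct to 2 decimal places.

Sxx = Σx² − (Σx)²/n = 525 − 378.125 = 146.875
Sxy = Σxy − (Σx)(Σy)/n = 928 − 797.5 = 130.5
b = Sxy/Sxx = 130.5/146.875 = 0.888511
a = ȳ − b·x̄ = 14.5 − 0.888511·6.875 = 8.391489

8.39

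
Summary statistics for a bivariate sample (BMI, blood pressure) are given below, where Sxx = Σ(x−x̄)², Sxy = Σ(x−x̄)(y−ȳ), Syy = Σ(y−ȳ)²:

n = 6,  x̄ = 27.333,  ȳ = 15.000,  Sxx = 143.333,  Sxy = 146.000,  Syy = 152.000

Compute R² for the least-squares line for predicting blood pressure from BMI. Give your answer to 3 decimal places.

R² = Sxy²/(Sxx·Syy) = (146)²/(143.333·152) = 0.978399

0.978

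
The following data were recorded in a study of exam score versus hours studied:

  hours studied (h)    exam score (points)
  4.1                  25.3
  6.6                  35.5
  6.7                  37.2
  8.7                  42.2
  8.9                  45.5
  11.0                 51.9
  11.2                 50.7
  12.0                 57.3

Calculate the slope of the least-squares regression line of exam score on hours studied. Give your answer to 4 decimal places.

n = 8, Σx = 69.2, Σy = 345.6, Σxy = 3185.7, Σx² = 650.6
Sxx = Σx² − (Σx)²/n = 650.6 − 598.58 = 52.02
Sxy = Σxy − (Σx)(Σy)/n = 3185.7 − 2989.44 = 196.26
b = Sxy/Sxx = 196.26/52.02 = 3.772780

3.7728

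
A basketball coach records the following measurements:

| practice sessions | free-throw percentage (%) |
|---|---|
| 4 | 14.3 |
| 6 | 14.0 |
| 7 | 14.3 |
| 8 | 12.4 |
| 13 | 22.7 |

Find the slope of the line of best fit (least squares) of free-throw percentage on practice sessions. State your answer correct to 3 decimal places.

n = 5, Σx = 38, Σy = 77.7, Σxy = 635.6, Σx² = 334
Sxx = Σx² − (Σx)²/n = 334 − 288.8 = 45.2
Sxy = Σxy − (Σx)(Σy)/n = 635.6 − 590.52 = 45.08
b = Sxy/Sxx = 45.08/45.2 = 0.997345

0.997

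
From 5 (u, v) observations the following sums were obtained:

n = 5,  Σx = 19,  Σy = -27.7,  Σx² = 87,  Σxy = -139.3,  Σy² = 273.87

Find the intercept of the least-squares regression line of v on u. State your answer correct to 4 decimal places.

Sxx = Σx² − (Σx)²/n = 87 − 72.2 = 14.8
Sxy = Σxy − (Σx)(Σy)/n = -139.3 − (-105.26) = -34.04
b = Sxy/Sxx = -34.04/14.8 = -2.3
a = ȳ − b·x̄ = -5.54 − (-2.3)·3.8 = 3.2

3.2000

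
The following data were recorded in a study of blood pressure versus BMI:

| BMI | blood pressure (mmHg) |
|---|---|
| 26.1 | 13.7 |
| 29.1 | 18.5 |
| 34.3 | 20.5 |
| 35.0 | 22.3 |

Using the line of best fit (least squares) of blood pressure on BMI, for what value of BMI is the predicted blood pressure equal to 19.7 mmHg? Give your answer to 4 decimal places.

32.2695

n = 4, Σx = 124.5, Σy = 75, Σxy = 2379.57, Σx² = 3929.51
Sxx = Σx² − (Σx)²/n = 3929.51 − 3875.0625 = 54.4475
Sxy = Σxy − (Σx)(Σy)/n = 2379.57 − 2334.375 = 45.195
b = Sxy/Sxx = 45.195/54.4475 = 0.830066
a = ȳ − b·x̄ = 18.75 − 0.830066·31.125 = -7.085794
Set a + b·x = 19.7: x = (19.7 − (-7.085794)) / 0.830066 = 32.269488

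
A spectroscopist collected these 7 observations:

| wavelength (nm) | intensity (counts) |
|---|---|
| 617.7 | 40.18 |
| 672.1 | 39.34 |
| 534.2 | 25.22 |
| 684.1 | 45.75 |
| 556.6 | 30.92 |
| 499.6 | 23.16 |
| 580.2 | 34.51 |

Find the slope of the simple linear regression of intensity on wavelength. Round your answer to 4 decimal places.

n = 7, Σx = 4144.5, Σy = 239.08, Σxy = 144833.209, Σx² = 2482669.91
Sxx = Σx² − (Σx)²/n = 2482669.91 − 2453840.035714 = 28829.874286
Sxy = Σxy − (Σx)(Σy)/n = 144833.209 − 141552.437143 = 3280.771857
b = Sxy/Sxx = 3280.771857/28829.874286 = 0.113798

0.1138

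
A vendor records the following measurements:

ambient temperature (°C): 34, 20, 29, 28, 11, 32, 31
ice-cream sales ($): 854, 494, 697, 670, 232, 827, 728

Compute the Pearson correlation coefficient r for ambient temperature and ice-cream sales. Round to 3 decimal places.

0.994

n = 7, Σx = 185, Σy = 4502, Σxy = 129473, Σx² = 5287, Σy² = 3175798
Sxx = Σx² − (Σx)²/n = 5287 − 4889.285714 = 397.714286
Sxy = Σxy − (Σx)(Σy)/n = 129473 − 118981.428571 = 10491.571429
Syy = Σy² − (Σy)²/n = 3175798 − 2895429.142857 = 280368.857143
r = Sxy/√(Sxx·Syy) = 10491.571429/√(111506699.755102) = 10491.571429/10559.673279 = 0.993551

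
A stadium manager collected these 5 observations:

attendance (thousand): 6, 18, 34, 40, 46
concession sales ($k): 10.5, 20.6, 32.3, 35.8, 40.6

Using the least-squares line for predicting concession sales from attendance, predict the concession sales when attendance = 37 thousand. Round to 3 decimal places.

n = 5, Σx = 144, Σy = 139.8, Σxy = 4831.6, Σx² = 5232
Sxx = Σx² − (Σx)²/n = 5232 − 4147.2 = 1084.8
Sxy = Σxy − (Σx)(Σy)/n = 4831.6 − 4026.24 = 805.36
b = Sxy/Sxx = 805.36/1084.8 = 0.742404
a = ȳ − b·x̄ = 27.96 − 0.742404·28.8 = 6.578761
ŷ(37) = a + b·37 = 6.578761 + 0.742404·37 = 34.047714

34.048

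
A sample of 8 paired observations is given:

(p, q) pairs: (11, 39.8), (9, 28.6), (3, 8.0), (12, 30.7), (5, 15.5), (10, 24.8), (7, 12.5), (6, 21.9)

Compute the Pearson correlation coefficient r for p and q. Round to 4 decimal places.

0.8709

n = 8, Σx = 63, Σy = 181.8, Σxy = 1632, Σx² = 565, Σy² = 4899.64
Sxx = Σx² − (Σx)²/n = 565 − 496.125 = 68.875
Sxy = Σxy − (Σx)(Σy)/n = 1632 − 1431.675 = 200.325
Syy = Σy² − (Σy)²/n = 4899.64 − 4131.405 = 768.235
r = Sxy/√(Sxx·Syy) = 200.325/√(52912.185625) = 200.325/230.026489 = 0.870878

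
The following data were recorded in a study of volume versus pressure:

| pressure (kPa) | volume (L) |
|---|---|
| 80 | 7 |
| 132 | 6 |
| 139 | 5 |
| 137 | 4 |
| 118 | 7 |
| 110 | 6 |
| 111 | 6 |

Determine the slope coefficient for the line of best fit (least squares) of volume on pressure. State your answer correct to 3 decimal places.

-0.038

n = 7, Σx = 827, Σy = 41, Σxy = 4747, Σx² = 100259
Sxx = Σx² − (Σx)²/n = 100259 − 97704.142857 = 2554.857143
Sxy = Σxy − (Σx)(Σy)/n = 4747 − 4843.857143 = -96.857143
b = Sxy/Sxx = -96.857143/2554.857143 = -0.037911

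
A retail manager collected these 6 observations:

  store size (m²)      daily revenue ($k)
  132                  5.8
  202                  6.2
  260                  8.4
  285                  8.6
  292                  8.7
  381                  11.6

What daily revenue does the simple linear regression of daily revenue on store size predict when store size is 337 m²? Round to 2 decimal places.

10.09

n = 6, Σx = 1552, Σy = 49.3, Σxy = 13613, Σx² = 437478
Sxx = Σx² − (Σx)²/n = 437478 − 401450.666667 = 36027.333333
Sxy = Σxy − (Σx)(Σy)/n = 13613 − 12752.266667 = 860.733333
b = Sxy/Sxx = 860.733333/36027.333333 = 0.023891
a = ȳ − b·x̄ = 8.216667 − 0.023891·258.666667 = 2.036830
ŷ(337) = a + b·337 = 2.036830 + 0.023891·337 = 10.088138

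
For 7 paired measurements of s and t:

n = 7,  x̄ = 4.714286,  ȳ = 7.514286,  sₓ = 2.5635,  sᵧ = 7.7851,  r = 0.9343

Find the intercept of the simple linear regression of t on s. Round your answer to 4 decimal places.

b = r · sᵧ/sₓ = 0.9343 · 7.7851/2.5635 = 2.837378
a = ȳ − b·x̄ = 7.514286 − 2.837378·4.714286 = -5.861926

-5.8619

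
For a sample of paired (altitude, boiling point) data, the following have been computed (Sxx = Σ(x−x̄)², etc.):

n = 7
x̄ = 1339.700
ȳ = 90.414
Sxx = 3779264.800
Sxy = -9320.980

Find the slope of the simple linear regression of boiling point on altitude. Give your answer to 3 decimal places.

b = Sxy/Sxx = -9320.98/3779264.8 = -0.002466

-0.002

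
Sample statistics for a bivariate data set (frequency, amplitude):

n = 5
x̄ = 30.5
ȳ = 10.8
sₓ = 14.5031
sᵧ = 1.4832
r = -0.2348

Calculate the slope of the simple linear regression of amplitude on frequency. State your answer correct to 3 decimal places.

b = r · sᵧ/sₓ = -0.2348 · 1.4832/14.5031 = -0.024012

-0.024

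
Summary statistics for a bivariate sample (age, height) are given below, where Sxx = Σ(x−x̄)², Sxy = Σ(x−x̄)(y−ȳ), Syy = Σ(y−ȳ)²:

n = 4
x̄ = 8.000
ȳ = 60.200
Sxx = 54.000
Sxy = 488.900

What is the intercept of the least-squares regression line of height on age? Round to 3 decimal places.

-12.230

b = Sxy/Sxx = 488.9/54 = 9.053704
a = ȳ − b·x̄ = 60.2 − 9.053704·8 = -12.229630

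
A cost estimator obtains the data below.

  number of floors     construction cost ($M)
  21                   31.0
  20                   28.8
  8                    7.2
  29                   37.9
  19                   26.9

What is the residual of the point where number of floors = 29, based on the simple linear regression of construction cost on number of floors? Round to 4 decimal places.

n = 5, Σx = 97, Σy = 131.8, Σxy = 2894.8, Σx² = 2107
Sxx = Σx² − (Σx)²/n = 2107 − 1881.8 = 225.2
Sxy = Σxy − (Σx)(Σy)/n = 2894.8 − 2556.92 = 337.88
b = Sxy/Sxx = 337.88/225.2 = 1.500355
a = ȳ − b·x̄ = 26.36 − 1.500355·19.4 = -2.746892
ŷ(29) = -2.746892 + 1.500355·29 = 40.763410
residual = y − ŷ = 37.9 − 40.763410 = -2.863410

-2.8634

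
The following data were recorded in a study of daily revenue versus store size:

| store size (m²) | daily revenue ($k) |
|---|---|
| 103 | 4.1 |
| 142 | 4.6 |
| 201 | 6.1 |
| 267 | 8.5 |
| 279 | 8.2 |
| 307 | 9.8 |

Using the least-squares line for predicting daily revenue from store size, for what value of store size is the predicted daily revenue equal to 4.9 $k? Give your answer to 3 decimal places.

145.139

n = 6, Σx = 1299, Σy = 41.3, Σxy = 9867.5, Σx² = 314553
Sxx = Σx² − (Σx)²/n = 314553 − 281233.5 = 33319.5
Sxy = Σxy − (Σx)(Σy)/n = 9867.5 − 8941.45 = 926.05
b = Sxy/Sxx = 926.05/33319.5 = 0.027793
a = ȳ − b·x̄ = 6.883333 − 0.027793·216.5 = 0.866141
Set a + b·x = 4.9: x = (4.9 − 0.866141) / 0.027793 = 145.139193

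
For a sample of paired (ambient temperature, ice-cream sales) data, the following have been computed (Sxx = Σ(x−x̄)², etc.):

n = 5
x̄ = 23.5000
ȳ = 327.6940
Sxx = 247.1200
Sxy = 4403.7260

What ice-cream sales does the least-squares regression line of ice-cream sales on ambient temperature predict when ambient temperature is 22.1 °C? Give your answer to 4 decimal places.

302.7457

b = Sxy/Sxx = 4403.726/247.12 = 17.820193
a = ȳ − b·x̄ = 327.694 − 17.820193·23.5 = -91.080527
ŷ(22.1) = a + b·22.1 = -91.080527 + 17.820193·22.1 = 302.745730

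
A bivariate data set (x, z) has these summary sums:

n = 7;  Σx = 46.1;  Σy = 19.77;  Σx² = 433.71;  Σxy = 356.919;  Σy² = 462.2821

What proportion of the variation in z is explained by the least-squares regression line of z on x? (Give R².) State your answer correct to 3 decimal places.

Sxx = Σx² − (Σx)²/n = 433.71 − 303.601429 = 130.108571
Sxy = Σxy − (Σx)(Σy)/n = 356.919 − 130.199571 = 226.719429
Syy = Σy² − (Σy)²/n = 462.2821 − 55.836129 = 406.445971
R² = Sxy²/(Sxx·Syy) = (226.719429)²/(130.108571·406.445971) = 0.972006

0.972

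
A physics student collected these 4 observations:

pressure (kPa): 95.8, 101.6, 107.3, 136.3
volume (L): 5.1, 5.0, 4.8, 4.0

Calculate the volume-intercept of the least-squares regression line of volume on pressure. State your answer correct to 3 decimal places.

n = 4, Σx = 441, Σy = 18.9, Σxy = 2056.82, Σx² = 49591.18
Sxx = Σx² − (Σx)²/n = 49591.18 − 48620.25 = 970.93
Sxy = Σxy − (Σx)(Σy)/n = 2056.82 − 2083.725 = -26.905
b = Sxy/Sxx = -26.905/970.93 = -0.027711
a = ȳ − b·x̄ = 4.725 − (-0.027711)·110.25 = 7.780088

7.780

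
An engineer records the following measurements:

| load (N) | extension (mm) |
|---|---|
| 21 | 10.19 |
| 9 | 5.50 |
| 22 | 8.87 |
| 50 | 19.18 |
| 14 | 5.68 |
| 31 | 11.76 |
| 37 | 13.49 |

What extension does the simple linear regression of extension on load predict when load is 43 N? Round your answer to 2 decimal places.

n = 7, Σx = 184, Σy = 74.67, Σxy = 2360.84, Σx² = 6032
Sxx = Σx² − (Σx)²/n = 6032 − 4836.571429 = 1195.428571
Sxy = Σxy − (Σx)(Σy)/n = 2360.84 − 1962.754286 = 398.085714
b = Sxy/Sxx = 398.085714/1195.428571 = 0.333007
a = ȳ − b·x̄ = 10.667143 − 0.333007·26.285714 = 1.913824
ŷ(43) = a + b·43 = 1.913824 + 0.333007·43 = 16.233112

16.23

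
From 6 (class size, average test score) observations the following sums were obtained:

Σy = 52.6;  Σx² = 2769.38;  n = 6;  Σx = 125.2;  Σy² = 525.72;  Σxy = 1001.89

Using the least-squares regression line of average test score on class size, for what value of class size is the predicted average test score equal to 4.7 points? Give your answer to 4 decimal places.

Sxx = Σx² − (Σx)²/n = 2769.38 − 2612.506667 = 156.873333
Sxy = Σxy − (Σx)(Σy)/n = 1001.89 − 1097.586667 = -95.696667
b = Sxy/Sxx = -95.696667/156.873333 = -0.610025
a = ȳ − b·x̄ = 8.766667 − (-0.610025)·20.866667 = 21.495857
Set a + b·x = 4.7: x = (4.7 − 21.495857) / (-0.610025) = 27.533059

27.5331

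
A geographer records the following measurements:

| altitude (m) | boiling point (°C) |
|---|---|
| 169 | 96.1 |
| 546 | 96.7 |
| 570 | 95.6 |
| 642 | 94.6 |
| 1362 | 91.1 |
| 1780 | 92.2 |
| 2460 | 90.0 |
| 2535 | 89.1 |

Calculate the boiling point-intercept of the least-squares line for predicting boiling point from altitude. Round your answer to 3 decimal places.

n = 8, Σx = 10064, Σy = 745.4, Σxy = 919727, Σx² = 18565010
Sxx = Σx² − (Σx)²/n = 18565010 − 12660512 = 5904498
Sxy = Σxy − (Σx)(Σy)/n = 919727 − 937713.2 = -17986.2
b = Sxy/Sxx = -17986.2/5904498 = -0.003046
a = ȳ − b·x̄ = 93.175 − (-0.003046)·1258 = 97.007102

97.007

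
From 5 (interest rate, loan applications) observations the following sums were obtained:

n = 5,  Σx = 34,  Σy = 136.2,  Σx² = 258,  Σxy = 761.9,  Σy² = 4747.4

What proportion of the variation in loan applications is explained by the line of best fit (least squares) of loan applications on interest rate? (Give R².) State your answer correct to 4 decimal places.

Sxx = Σx² − (Σx)²/n = 258 − 231.2 = 26.8
Sxy = Σxy − (Σx)(Σy)/n = 761.9 − 926.16 = -164.26
Syy = Σy² − (Σy)²/n = 4747.4 − 3710.088 = 1037.312
R² = Sxy²/(Sxx·Syy) = (-164.26)²/(26.8·1037.312) = 0.970553

0.9706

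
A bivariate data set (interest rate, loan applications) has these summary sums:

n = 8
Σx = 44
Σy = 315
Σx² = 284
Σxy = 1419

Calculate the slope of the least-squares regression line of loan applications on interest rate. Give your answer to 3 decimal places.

Sxx = Σx² − (Σx)²/n = 284 − 242 = 42
Sxy = Σxy − (Σx)(Σy)/n = 1419 − 1732.5 = -313.5
b = Sxy/Sxx = -313.5/42 = -7.464286

-7.464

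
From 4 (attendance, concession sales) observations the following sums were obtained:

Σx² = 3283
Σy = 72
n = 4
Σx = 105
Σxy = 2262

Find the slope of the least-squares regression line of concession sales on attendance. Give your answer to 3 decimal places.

Sxx = Σx² − (Σx)²/n = 3283 − 2756.25 = 526.75
Sxy = Σxy − (Σx)(Σy)/n = 2262 − 1890 = 372
b = Sxy/Sxx = 372/526.75 = 0.706217

0.706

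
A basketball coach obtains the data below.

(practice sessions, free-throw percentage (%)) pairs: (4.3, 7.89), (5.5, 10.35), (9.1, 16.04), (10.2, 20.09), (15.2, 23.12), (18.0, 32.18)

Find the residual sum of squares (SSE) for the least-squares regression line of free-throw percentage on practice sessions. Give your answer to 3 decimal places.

n = 6, Σx = 62.3, Σy = 109.67, Σxy = 1372.398, Σx² = 790.63, Σy² = 2400.3511
Sxx = Σx² − (Σx)²/n = 790.63 − 646.881667 = 143.748333
Sxy = Σxy − (Σx)(Σy)/n = 1372.398 − 1138.740167 = 233.657833
Syy = Σy² − (Σy)²/n = 2400.3511 − 2004.584817 = 395.766283
b = Sxy/Sxx = 233.657833/143.748333 = 1.625465
SSE = Syy − b·Sxy = 395.766283 − 1.625465·233.657833 = 15.963737

15.964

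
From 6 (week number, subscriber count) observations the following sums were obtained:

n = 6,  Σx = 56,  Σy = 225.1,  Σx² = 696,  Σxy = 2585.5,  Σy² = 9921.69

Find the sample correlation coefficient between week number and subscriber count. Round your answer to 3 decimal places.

Sxx = Σx² − (Σx)²/n = 696 − 522.666667 = 173.333333
Sxy = Σxy − (Σx)(Σy)/n = 2585.5 − 2100.933333 = 484.566667
Syy = Σy² − (Σy)²/n = 9921.69 − 8445.001667 = 1476.688333
r = Sxy/√(Sxx·Syy) = 484.566667/√(255959.311111) = 484.566667/505.924215 = 0.957785

0.958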